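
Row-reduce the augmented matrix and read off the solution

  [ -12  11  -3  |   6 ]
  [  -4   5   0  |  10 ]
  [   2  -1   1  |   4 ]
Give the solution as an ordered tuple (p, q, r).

(5, 6, 0)

R1 -> -1/12·R1
  [  1  -11/12  1/4  |  -1/2 ]
  [ -4       5    0  |    10 ]
  [  2      -1    1  |     4 ]
R2 -> R2 + 4·R1
  [ 1  -11/12  1/4  |  -1/2 ]
  [ 0     4/3    1  |     8 ]
  [ 2      -1    1  |     4 ]
R3 -> R3 − 2·R1
  [ 1  -11/12  1/4  |  -1/2 ]
  [ 0     4/3    1  |     8 ]
  [ 0     5/6  1/2  |     5 ]
R2 -> 3/4·R2
  [ 1  -11/12  1/4  |  -1/2 ]
  [ 0       1  3/4  |     6 ]
  [ 0     5/6  1/2  |     5 ]
R3 -> R3 − 5/6·R2
  [ 1  -11/12   1/4  |  -1/2 ]
  [ 0       1   3/4  |     6 ]
  [ 0       0  -1/8  |     0 ]
R3 -> -8·R3
  [ 1  -11/12  1/4  |  -1/2 ]
  [ 0       1  3/4  |     6 ]
  [ 0       0    1  |     0 ]
R2 -> R2 − 3/4·R3
  [ 1  -11/12  1/4  |  -1/2 ]
  [ 0       1    0  |     6 ]
  [ 0       0    1  |     0 ]
R1 -> R1 − 1/4·R3
  [ 1  -11/12  0  |  -1/2 ]
  [ 0       1  0  |     6 ]
  [ 0       0  1  |     0 ]
R1 -> R1 + 11/12·R2
  [ 1  0  0  |  5 ]
  [ 0  1  0  |  6 ]
  [ 0  0  1  |  0 ]
Reading off the last column: p = 5, q = 6, r = 0.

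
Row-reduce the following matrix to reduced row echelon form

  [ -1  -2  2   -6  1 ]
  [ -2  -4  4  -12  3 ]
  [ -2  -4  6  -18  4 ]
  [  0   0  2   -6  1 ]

R1 ← -1·R1
  [  1   2  -2    6  -1 ]
  [ -2  -4   4  -12   3 ]
  [ -2  -4   6  -18   4 ]
  [  0   0   2   -6   1 ]
R2 ← R2 + 2·R1
  [  1   2  -2    6  -1 ]
  [  0   0   0    0   1 ]
  [ -2  -4   6  -18   4 ]
  [  0   0   2   -6   1 ]
R3 ← R3 + 2·R1
  [ 1  2  -2   6  -1 ]
  [ 0  0   0   0   1 ]
  [ 0  0   2  -6   2 ]
  [ 0  0   2  -6   1 ]
R2 ↔ R3
  [ 1  2  -2   6  -1 ]
  [ 0  0   2  -6   2 ]
  [ 0  0   0   0   1 ]
  [ 0  0   2  -6   1 ]
R2 ← 1/2·R2
  [ 1  2  -2   6  -1 ]
  [ 0  0   1  -3   1 ]
  [ 0  0   0   0   1 ]
  [ 0  0   2  -6   1 ]
R4 ← R4 − 2·R2
  [ 1  2  -2   6  -1 ]
  [ 0  0   1  -3   1 ]
  [ 0  0   0   0   1 ]
  [ 0  0   0   0  -1 ]
R4 ← R4 + R3
  [ 1  2  -2   6  -1 ]
  [ 0  0   1  -3   1 ]
  [ 0  0   0   0   1 ]
  [ 0  0   0   0   0 ]
R2 ← R2 − R3
  [ 1  2  -2   6  -1 ]
  [ 0  0   1  -3   0 ]
  [ 0  0   0   0   1 ]
  [ 0  0   0   0   0 ]
R1 ← R1 + R3
  [ 1  2  -2   6  0 ]
  [ 0  0   1  -3  0 ]
  [ 0  0   0   0  1 ]
  [ 0  0   0   0  0 ]
R1 ← R1 + 2·R2
  [ 1  2  0   0  0 ]
  [ 0  0  1  -3  0 ]
  [ 0  0  0   0  1 ]
  [ 0  0  0   0  0 ]

[[1, 2, 0, 0, 0], [0, 0, 1, -3, 0], [0, 0, 0, 0, 1], [0, 0, 0, 0, 0]]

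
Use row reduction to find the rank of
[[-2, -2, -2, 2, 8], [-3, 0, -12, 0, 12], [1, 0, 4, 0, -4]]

r1 := -1/2·r1
  [  1  1    1  -1  -4 ]
  [ -3  0  -12   0  12 ]
  [  1  0    4   0  -4 ]
r2 := r2 + 3·r1
  [ 1  1   1  -1  -4 ]
  [ 0  3  -9  -3   0 ]
  [ 1  0   4   0  -4 ]
r3 := r3 − r1
  [ 1   1   1  -1  -4 ]
  [ 0   3  -9  -3   0 ]
  [ 0  -1   3   1   0 ]
r2 := 1/3·r2
  [ 1   1   1  -1  -4 ]
  [ 0   1  -3  -1   0 ]
  [ 0  -1   3   1   0 ]
r3 := r3 + r2
  [ 1  1   1  -1  -4 ]
  [ 0  1  -3  -1   0 ]
  [ 0  0   0   0   0 ]
r1 := r1 − r2
  [ 1  0   4   0  -4 ]
  [ 0  1  -3  -1   0 ]
  [ 0  0   0   0   0 ]
The reduced form has 2 nonzero rows.

rank = 2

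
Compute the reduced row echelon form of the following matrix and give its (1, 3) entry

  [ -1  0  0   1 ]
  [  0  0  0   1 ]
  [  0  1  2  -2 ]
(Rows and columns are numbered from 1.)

0

Multiply R1 by -1.
  [ 1  0  0  -1 ]
  [ 0  0  0   1 ]
  [ 0  1  2  -2 ]
Swap R2 and R3.
  [ 1  0  0  -1 ]
  [ 0  1  2  -2 ]
  [ 0  0  0   1 ]
Add 2 times R3 to R2.
  [ 1  0  0  -1 ]
  [ 0  1  2   0 ]
  [ 0  0  0   1 ]
Add R3 to R1.
  [ 1  0  0  0 ]
  [ 0  1  2  0 ]
  [ 0  0  0  1 ]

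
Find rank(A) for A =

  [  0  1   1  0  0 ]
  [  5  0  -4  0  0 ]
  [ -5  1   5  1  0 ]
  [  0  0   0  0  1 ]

Swap R1 and R2.
  [  5  0  -4  0  0 ]
  [  0  1   1  0  0 ]
  [ -5  1   5  1  0 ]
  [  0  0   0  0  1 ]
Multiply R1 by 1/5.
  [  1  0  -4/5  0  0 ]
  [  0  1     1  0  0 ]
  [ -5  1     5  1  0 ]
  [  0  0     0  0  1 ]
Add 5 times R1 to R3.
  [ 1  0  -4/5  0  0 ]
  [ 0  1     1  0  0 ]
  [ 0  1     1  1  0 ]
  [ 0  0     0  0  1 ]
Subtract R2 from R3.
  [ 1  0  -4/5  0  0 ]
  [ 0  1     1  0  0 ]
  [ 0  0     0  1  0 ]
  [ 0  0     0  0  1 ]
The reduced form has 4 nonzero rows.

rank = 4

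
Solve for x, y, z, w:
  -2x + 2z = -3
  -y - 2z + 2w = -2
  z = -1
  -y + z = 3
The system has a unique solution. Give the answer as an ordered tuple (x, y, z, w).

(1/2, -4, -1, -4)

Form the augmented matrix and row-reduce:
  [ -2   0   2  0  |  -3 ]
  [  0  -1  -2  2  |  -2 ]
  [  0   0   1  0  |  -1 ]
  [  0  -1   1  0  |   3 ]
ρ1 → -1/2·ρ1
ρ2 → -1·ρ2
ρ4 → ρ4 + ρ2
ρ4 → ρ4 − 3·ρ3
ρ4 → -1/2·ρ4
ρ2 → ρ2 + 2·ρ4
ρ2 → ρ2 − 2·ρ3
ρ1 → ρ1 + ρ3
Reading off the last column: x = 1/2, y = -4, z = -1, w = -4.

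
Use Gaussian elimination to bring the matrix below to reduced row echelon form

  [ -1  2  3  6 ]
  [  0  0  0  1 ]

[[1, -2, -3, 0], [0, 0, 0, 1]]

r1 -> -1·r1
r1 -> r1 + 6·r2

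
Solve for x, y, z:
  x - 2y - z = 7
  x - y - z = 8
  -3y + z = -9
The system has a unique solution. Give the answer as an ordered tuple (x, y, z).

Form the augmented matrix and row-reduce:
  [ 1  -2  -1  |   7 ]
  [ 1  -1  -1  |   8 ]
  [ 0  -3   1  |  -9 ]
ρ2 := ρ2 − ρ1
ρ3 := ρ3 + 3·ρ2
ρ1 := ρ1 + ρ3
ρ1 := ρ1 + 2·ρ2
Reading off the last column: x = 3, y = 1, z = -6.

(3, 1, -6)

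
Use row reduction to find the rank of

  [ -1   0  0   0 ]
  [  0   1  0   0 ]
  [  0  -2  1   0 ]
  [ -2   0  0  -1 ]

R1 ← -1·R1
  [  1   0  0   0 ]
  [  0   1  0   0 ]
  [  0  -2  1   0 ]
  [ -2   0  0  -1 ]
R4 ← R4 + 2·R1
  [ 1   0  0   0 ]
  [ 0   1  0   0 ]
  [ 0  -2  1   0 ]
  [ 0   0  0  -1 ]
R3 ← R3 + 2·R2
  [ 1  0  0   0 ]
  [ 0  1  0   0 ]
  [ 0  0  1   0 ]
  [ 0  0  0  -1 ]
R4 ← -1·R4
  [ 1  0  0  0 ]
  [ 0  1  0  0 ]
  [ 0  0  1  0 ]
  [ 0  0  0  1 ]
The reduced form has 4 nonzero rows.

rank = 4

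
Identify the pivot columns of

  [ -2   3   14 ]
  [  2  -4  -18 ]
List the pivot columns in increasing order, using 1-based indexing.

R1 := -1/2·R1
  [ 1  -3/2   -7 ]
  [ 2    -4  -18 ]
R2 := R2 − 2·R1
  [ 1  -3/2  -7 ]
  [ 0    -1  -4 ]
R2 := -1·R2
  [ 1  -3/2  -7 ]
  [ 0     1   4 ]
R1 := R1 + 3/2·R2
  [ 1  0  -1 ]
  [ 0  1   4 ]
Pivot columns are the columns containing a leading 1.

1, 2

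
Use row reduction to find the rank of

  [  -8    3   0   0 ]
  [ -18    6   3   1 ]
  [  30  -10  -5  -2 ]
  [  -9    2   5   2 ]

Multiply ρ1 by -1/8.
  [   1  -3/8   0   0 ]
  [ -18     6   3   1 ]
  [  30   -10  -5  -2 ]
  [  -9     2   5   2 ]
Add 18 times ρ1 to ρ2.
  [  1  -3/8   0   0 ]
  [  0  -3/4   3   1 ]
  [ 30   -10  -5  -2 ]
  [ -9     2   5   2 ]
Subtract 30 times ρ1 from ρ3.
  [  1  -3/8   0   0 ]
  [  0  -3/4   3   1 ]
  [  0   5/4  -5  -2 ]
  [ -9     2   5   2 ]
Add 9 times ρ1 to ρ4.
  [ 1   -3/8   0   0 ]
  [ 0   -3/4   3   1 ]
  [ 0    5/4  -5  -2 ]
  [ 0  -11/8   5   2 ]
Multiply ρ2 by -4/3.
  [ 1   -3/8   0     0 ]
  [ 0      1  -4  -4/3 ]
  [ 0    5/4  -5    -2 ]
  [ 0  -11/8   5     2 ]
Subtract 5/4 times ρ2 from ρ3.
  [ 1   -3/8   0     0 ]
  [ 0      1  -4  -4/3 ]
  [ 0      0   0  -1/3 ]
  [ 0  -11/8   5     2 ]
Add 11/8 times ρ2 to ρ4.
  [ 1  -3/8     0     0 ]
  [ 0     1    -4  -4/3 ]
  [ 0     0     0  -1/3 ]
  [ 0     0  -1/2   1/6 ]
Swap ρ3 and ρ4.
  [ 1  -3/8     0     0 ]
  [ 0     1    -4  -4/3 ]
  [ 0     0  -1/2   1/6 ]
  [ 0     0     0  -1/3 ]
Multiply ρ3 by -2.
  [ 1  -3/8   0     0 ]
  [ 0     1  -4  -4/3 ]
  [ 0     0   1  -1/3 ]
  [ 0     0   0  -1/3 ]
Multiply ρ4 by -3.
  [ 1  -3/8   0     0 ]
  [ 0     1  -4  -4/3 ]
  [ 0     0   1  -1/3 ]
  [ 0     0   0     1 ]
Add 1/3 times ρ4 to ρ3.
  [ 1  -3/8   0     0 ]
  [ 0     1  -4  -4/3 ]
  [ 0     0   1     0 ]
  [ 0     0   0     1 ]
Add 4/3 times ρ4 to ρ2.
  [ 1  -3/8   0  0 ]
  [ 0     1  -4  0 ]
  [ 0     0   1  0 ]
  [ 0     0   0  1 ]
Add 4 times ρ3 to ρ2.
  [ 1  -3/8  0  0 ]
  [ 0     1  0  0 ]
  [ 0     0  1  0 ]
  [ 0     0  0  1 ]
Add 3/8 times ρ2 to ρ1.
  [ 1  0  0  0 ]
  [ 0  1  0  0 ]
  [ 0  0  1  0 ]
  [ 0  0  0  1 ]
The reduced form has 4 nonzero rows.

rank = 4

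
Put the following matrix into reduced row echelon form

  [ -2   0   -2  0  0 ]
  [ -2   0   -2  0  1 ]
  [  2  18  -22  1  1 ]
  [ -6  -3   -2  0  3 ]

[[1, 0, 1, 0, 0], [0, 1, -4/3, 0, 0], [0, 0, 0, 1, 0], [0, 0, 0, 0, 1]]

ρ1 -> -1/2·ρ1
  [  1   0    1  0  0 ]
  [ -2   0   -2  0  1 ]
  [  2  18  -22  1  1 ]
  [ -6  -3   -2  0  3 ]
ρ2 -> ρ2 + 2·ρ1
  [  1   0    1  0  0 ]
  [  0   0    0  0  1 ]
  [  2  18  -22  1  1 ]
  [ -6  -3   -2  0  3 ]
ρ3 -> ρ3 − 2·ρ1
  [  1   0    1  0  0 ]
  [  0   0    0  0  1 ]
  [  0  18  -24  1  1 ]
  [ -6  -3   -2  0  3 ]
ρ4 -> ρ4 + 6·ρ1
  [ 1   0    1  0  0 ]
  [ 0   0    0  0  1 ]
  [ 0  18  -24  1  1 ]
  [ 0  -3    4  0  3 ]
ρ2 <=> ρ3
  [ 1   0    1  0  0 ]
  [ 0  18  -24  1  1 ]
  [ 0   0    0  0  1 ]
  [ 0  -3    4  0  3 ]
ρ2 -> 1/18·ρ2
  [ 1   0     1     0     0 ]
  [ 0   1  -4/3  1/18  1/18 ]
  [ 0   0     0     0     1 ]
  [ 0  -3     4     0     3 ]
ρ4 -> ρ4 + 3·ρ2
  [ 1  0     1     0     0 ]
  [ 0  1  -4/3  1/18  1/18 ]
  [ 0  0     0     0     1 ]
  [ 0  0     0   1/6  19/6 ]
ρ3 <=> ρ4
  [ 1  0     1     0     0 ]
  [ 0  1  -4/3  1/18  1/18 ]
  [ 0  0     0   1/6  19/6 ]
  [ 0  0     0     0     1 ]
ρ3 -> 6·ρ3
  [ 1  0     1     0     0 ]
  [ 0  1  -4/3  1/18  1/18 ]
  [ 0  0     0     1    19 ]
  [ 0  0     0     0     1 ]
ρ3 -> ρ3 − 19·ρ4
  [ 1  0     1     0     0 ]
  [ 0  1  -4/3  1/18  1/18 ]
  [ 0  0     0     1     0 ]
  [ 0  0     0     0     1 ]
ρ2 -> ρ2 − 1/18·ρ4
  [ 1  0     1     0  0 ]
  [ 0  1  -4/3  1/18  0 ]
  [ 0  0     0     1  0 ]
  [ 0  0     0     0  1 ]
ρ2 -> ρ2 − 1/18·ρ3
  [ 1  0     1  0  0 ]
  [ 0  1  -4/3  0  0 ]
  [ 0  0     0  1  0 ]
  [ 0  0     0  0  1 ]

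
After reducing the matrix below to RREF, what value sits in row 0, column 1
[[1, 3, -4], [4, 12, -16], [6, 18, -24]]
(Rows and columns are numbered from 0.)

3

R2 := R2 − 4·R1
  [ 1   3   -4 ]
  [ 0   0    0 ]
  [ 6  18  -24 ]
R3 := R3 − 6·R1
  [ 1  3  -4 ]
  [ 0  0   0 ]
  [ 0  0   0 ]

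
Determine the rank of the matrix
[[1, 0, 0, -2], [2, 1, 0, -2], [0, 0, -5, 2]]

rank = 3

R2 → R2 − 2·R1
  [ 1  0   0  -2 ]
  [ 0  1   0   2 ]
  [ 0  0  -5   2 ]
R3 → -1/5·R3
  [ 1  0  0    -2 ]
  [ 0  1  0     2 ]
  [ 0  0  1  -2/5 ]
The reduced form has 3 nonzero rows.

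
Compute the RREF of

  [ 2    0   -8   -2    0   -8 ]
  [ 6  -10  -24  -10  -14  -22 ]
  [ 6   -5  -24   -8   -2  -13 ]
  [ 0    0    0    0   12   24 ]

[[1, 0, -4, -1, 0, -4], [0, 1, 0, 2/5, 0, -3], [0, 0, 0, 0, 1, 2], [0, 0, 0, 0, 0, 0]]

R1 := 1/2·R1
  [ 1    0   -4   -1    0   -4 ]
  [ 6  -10  -24  -10  -14  -22 ]
  [ 6   -5  -24   -8   -2  -13 ]
  [ 0    0    0    0   12   24 ]
R2 := R2 − 6·R1
  [ 1    0   -4  -1    0   -4 ]
  [ 0  -10    0  -4  -14    2 ]
  [ 6   -5  -24  -8   -2  -13 ]
  [ 0    0    0   0   12   24 ]
R3 := R3 − 6·R1
  [ 1    0  -4  -1    0  -4 ]
  [ 0  -10   0  -4  -14   2 ]
  [ 0   -5   0  -2   -2  11 ]
  [ 0    0   0   0   12  24 ]
R2 := -1/10·R2
  [ 1   0  -4   -1    0    -4 ]
  [ 0   1   0  2/5  7/5  -1/5 ]
  [ 0  -5   0   -2   -2    11 ]
  [ 0   0   0    0   12    24 ]
R3 := R3 + 5·R2
  [ 1  0  -4   -1    0    -4 ]
  [ 0  1   0  2/5  7/5  -1/5 ]
  [ 0  0   0    0    5    10 ]
  [ 0  0   0    0   12    24 ]
R3 := 1/5·R3
  [ 1  0  -4   -1    0    -4 ]
  [ 0  1   0  2/5  7/5  -1/5 ]
  [ 0  0   0    0    1     2 ]
  [ 0  0   0    0   12    24 ]
R4 := R4 − 12·R3
  [ 1  0  -4   -1    0    -4 ]
  [ 0  1   0  2/5  7/5  -1/5 ]
  [ 0  0   0    0    1     2 ]
  [ 0  0   0    0    0     0 ]
R2 := R2 − 7/5·R3
  [ 1  0  -4   -1  0  -4 ]
  [ 0  1   0  2/5  0  -3 ]
  [ 0  0   0    0  1   2 ]
  [ 0  0   0    0  0   0 ]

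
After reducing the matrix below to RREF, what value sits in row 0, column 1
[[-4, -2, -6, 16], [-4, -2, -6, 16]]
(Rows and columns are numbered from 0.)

R1 ← -1/4·R1
R2 ← R2 + 4·R1

1/2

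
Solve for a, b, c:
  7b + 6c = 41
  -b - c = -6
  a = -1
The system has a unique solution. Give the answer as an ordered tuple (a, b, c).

(-1, 5, 1)

Form the augmented matrix and row-reduce:
  [ 0   7   6  |  41 ]
  [ 0  -1  -1  |  -6 ]
  [ 1   0   0  |  -1 ]
R1 <-> R3
R2 -> -1·R2
R3 -> R3 − 7·R2
R3 -> -1·R3
R2 -> R2 − R3
Reading off the last column: a = -1, b = 5, c = 1.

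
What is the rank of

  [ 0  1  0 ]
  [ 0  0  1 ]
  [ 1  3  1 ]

rank = 3

Swap R1 and R3.
  [ 1  3  1 ]
  [ 0  0  1 ]
  [ 0  1  0 ]
Swap R2 and R3.
  [ 1  3  1 ]
  [ 0  1  0 ]
  [ 0  0  1 ]
Subtract R3 from R1.
  [ 1  3  0 ]
  [ 0  1  0 ]
  [ 0  0  1 ]
Subtract 3 times R2 from R1.
  [ 1  0  0 ]
  [ 0  1  0 ]
  [ 0  0  1 ]
The reduced form has 3 nonzero rows.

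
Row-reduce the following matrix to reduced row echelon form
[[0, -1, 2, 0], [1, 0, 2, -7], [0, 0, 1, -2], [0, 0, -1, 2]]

R1 <-> R2
  [ 1   0   2  -7 ]
  [ 0  -1   2   0 ]
  [ 0   0   1  -2 ]
  [ 0   0  -1   2 ]
R2 := -1·R2
  [ 1  0   2  -7 ]
  [ 0  1  -2   0 ]
  [ 0  0   1  -2 ]
  [ 0  0  -1   2 ]
R4 := R4 + R3
  [ 1  0   2  -7 ]
  [ 0  1  -2   0 ]
  [ 0  0   1  -2 ]
  [ 0  0   0   0 ]
R2 := R2 + 2·R3
  [ 1  0  2  -7 ]
  [ 0  1  0  -4 ]
  [ 0  0  1  -2 ]
  [ 0  0  0   0 ]
R1 := R1 − 2·R3
  [ 1  0  0  -3 ]
  [ 0  1  0  -4 ]
  [ 0  0  1  -2 ]
  [ 0  0  0   0 ]

[[1, 0, 0, -3], [0, 1, 0, -4], [0, 0, 1, -2], [0, 0, 0, 0]]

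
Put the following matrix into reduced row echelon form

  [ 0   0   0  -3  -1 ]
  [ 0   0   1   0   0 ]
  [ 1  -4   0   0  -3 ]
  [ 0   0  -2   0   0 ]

r1 <-> r3
  [ 1  -4   0   0  -3 ]
  [ 0   0   1   0   0 ]
  [ 0   0   0  -3  -1 ]
  [ 0   0  -2   0   0 ]
r4 := r4 + 2·r2
  [ 1  -4  0   0  -3 ]
  [ 0   0  1   0   0 ]
  [ 0   0  0  -3  -1 ]
  [ 0   0  0   0   0 ]
r3 := -1/3·r3
  [ 1  -4  0  0   -3 ]
  [ 0   0  1  0    0 ]
  [ 0   0  0  1  1/3 ]
  [ 0   0  0  0    0 ]

[[1, -4, 0, 0, -3], [0, 0, 1, 0, 0], [0, 0, 0, 1, 1/3], [0, 0, 0, 0, 0]]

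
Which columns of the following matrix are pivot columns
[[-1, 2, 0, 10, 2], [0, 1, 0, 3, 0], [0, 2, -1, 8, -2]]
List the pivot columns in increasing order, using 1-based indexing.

R1 -> -1·R1
  [ 1  -2   0  -10  -2 ]
  [ 0   1   0    3   0 ]
  [ 0   2  -1    8  -2 ]
R3 -> R3 − 2·R2
  [ 1  -2   0  -10  -2 ]
  [ 0   1   0    3   0 ]
  [ 0   0  -1    2  -2 ]
R3 -> -1·R3
  [ 1  -2  0  -10  -2 ]
  [ 0   1  0    3   0 ]
  [ 0   0  1   -2   2 ]
R1 -> R1 + 2·R2
  [ 1  0  0  -4  -2 ]
  [ 0  1  0   3   0 ]
  [ 0  0  1  -2   2 ]
Pivot columns are the columns containing a leading 1.

1, 2, 3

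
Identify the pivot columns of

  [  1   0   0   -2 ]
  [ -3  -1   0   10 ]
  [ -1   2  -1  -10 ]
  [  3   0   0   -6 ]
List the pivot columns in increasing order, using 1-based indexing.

Add 3 times R1 to R2.
  [  1   0   0   -2 ]
  [  0  -1   0    4 ]
  [ -1   2  -1  -10 ]
  [  3   0   0   -6 ]
Add R1 to R3.
  [ 1   0   0   -2 ]
  [ 0  -1   0    4 ]
  [ 0   2  -1  -12 ]
  [ 3   0   0   -6 ]
Subtract 3 times R1 from R4.
  [ 1   0   0   -2 ]
  [ 0  -1   0    4 ]
  [ 0   2  -1  -12 ]
  [ 0   0   0    0 ]
Multiply R2 by -1.
  [ 1  0   0   -2 ]
  [ 0  1   0   -4 ]
  [ 0  2  -1  -12 ]
  [ 0  0   0    0 ]
Subtract 2 times R2 from R3.
  [ 1  0   0  -2 ]
  [ 0  1   0  -4 ]
  [ 0  0  -1  -4 ]
  [ 0  0   0   0 ]
Multiply R3 by -1.
  [ 1  0  0  -2 ]
  [ 0  1  0  -4 ]
  [ 0  0  1   4 ]
  [ 0  0  0   0 ]
Pivot columns are the columns containing a leading 1.

1, 2, 3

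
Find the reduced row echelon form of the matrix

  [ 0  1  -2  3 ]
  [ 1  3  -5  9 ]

[[1, 0, 1, 0], [0, 1, -2, 3]]

Swap r1 and r2.
Subtract 3 times r2 from r1.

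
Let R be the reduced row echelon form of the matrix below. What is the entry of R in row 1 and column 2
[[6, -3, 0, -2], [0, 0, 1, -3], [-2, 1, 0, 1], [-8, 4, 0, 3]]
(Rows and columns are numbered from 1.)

Multiply r1 by 1/6.
  [  1  -1/2  0  -1/3 ]
  [  0     0  1    -3 ]
  [ -2     1  0     1 ]
  [ -8     4  0     3 ]
Add 2 times r1 to r3.
  [  1  -1/2  0  -1/3 ]
  [  0     0  1    -3 ]
  [  0     0  0   1/3 ]
  [ -8     4  0     3 ]
Add 8 times r1 to r4.
  [ 1  -1/2  0  -1/3 ]
  [ 0     0  1    -3 ]
  [ 0     0  0   1/3 ]
  [ 0     0  0   1/3 ]
Multiply r3 by 3.
  [ 1  -1/2  0  -1/3 ]
  [ 0     0  1    -3 ]
  [ 0     0  0     1 ]
  [ 0     0  0   1/3 ]
Subtract 1/3 times r3 from r4.
  [ 1  -1/2  0  -1/3 ]
  [ 0     0  1    -3 ]
  [ 0     0  0     1 ]
  [ 0     0  0     0 ]
Add 3 times r3 to r2.
  [ 1  -1/2  0  -1/3 ]
  [ 0     0  1     0 ]
  [ 0     0  0     1 ]
  [ 0     0  0     0 ]
Add 1/3 times r3 to r1.
  [ 1  -1/2  0  0 ]
  [ 0     0  1  0 ]
  [ 0     0  0  1 ]
  [ 0     0  0  0 ]

-1/2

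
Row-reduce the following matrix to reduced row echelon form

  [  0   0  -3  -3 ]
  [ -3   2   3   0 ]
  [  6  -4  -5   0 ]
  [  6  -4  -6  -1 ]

[[1, -2/3, 0, 0], [0, 0, 1, 0], [0, 0, 0, 1], [0, 0, 0, 0]]

R1 <=> R2
  [ -3   2   3   0 ]
  [  0   0  -3  -3 ]
  [  6  -4  -5   0 ]
  [  6  -4  -6  -1 ]
R1 := -1/3·R1
  [ 1  -2/3  -1   0 ]
  [ 0     0  -3  -3 ]
  [ 6    -4  -5   0 ]
  [ 6    -4  -6  -1 ]
R3 := R3 − 6·R1
  [ 1  -2/3  -1   0 ]
  [ 0     0  -3  -3 ]
  [ 0     0   1   0 ]
  [ 6    -4  -6  -1 ]
R4 := R4 − 6·R1
  [ 1  -2/3  -1   0 ]
  [ 0     0  -3  -3 ]
  [ 0     0   1   0 ]
  [ 0     0   0  -1 ]
R2 := -1/3·R2
  [ 1  -2/3  -1   0 ]
  [ 0     0   1   1 ]
  [ 0     0   1   0 ]
  [ 0     0   0  -1 ]
R3 := R3 − R2
  [ 1  -2/3  -1   0 ]
  [ 0     0   1   1 ]
  [ 0     0   0  -1 ]
  [ 0     0   0  -1 ]
R3 := -1·R3
  [ 1  -2/3  -1   0 ]
  [ 0     0   1   1 ]
  [ 0     0   0   1 ]
  [ 0     0   0  -1 ]
R4 := R4 + R3
  [ 1  -2/3  -1  0 ]
  [ 0     0   1  1 ]
  [ 0     0   0  1 ]
  [ 0     0   0  0 ]
R2 := R2 − R3
  [ 1  -2/3  -1  0 ]
  [ 0     0   1  0 ]
  [ 0     0   0  1 ]
  [ 0     0   0  0 ]
R1 := R1 + R2
  [ 1  -2/3  0  0 ]
  [ 0     0  1  0 ]
  [ 0     0  0  1 ]
  [ 0     0  0  0 ]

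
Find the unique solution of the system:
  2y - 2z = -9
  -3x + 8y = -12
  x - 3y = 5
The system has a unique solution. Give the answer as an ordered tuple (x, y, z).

(-4, -3, 3/2)

Form the augmented matrix and row-reduce:
  [  0   2  -2  |   -9 ]
  [ -3   8   0  |  -12 ]
  [  1  -3   0  |    5 ]
r1 <=> r2
  [ -3   8   0  |  -12 ]
  [  0   2  -2  |   -9 ]
  [  1  -3   0  |    5 ]
r1 -> -1/3·r1
  [ 1  -8/3   0  |   4 ]
  [ 0     2  -2  |  -9 ]
  [ 1    -3   0  |   5 ]
r3 -> r3 − r1
  [ 1  -8/3   0  |   4 ]
  [ 0     2  -2  |  -9 ]
  [ 0  -1/3   0  |   1 ]
r2 -> 1/2·r2
  [ 1  -8/3   0  |     4 ]
  [ 0     1  -1  |  -9/2 ]
  [ 0  -1/3   0  |     1 ]
r3 -> r3 + 1/3·r2
  [ 1  -8/3     0  |     4 ]
  [ 0     1    -1  |  -9/2 ]
  [ 0     0  -1/3  |  -1/2 ]
r3 -> -3·r3
  [ 1  -8/3   0  |     4 ]
  [ 0     1  -1  |  -9/2 ]
  [ 0     0   1  |   3/2 ]
r2 -> r2 + r3
  [ 1  -8/3  0  |    4 ]
  [ 0     1  0  |   -3 ]
  [ 0     0  1  |  3/2 ]
r1 -> r1 + 8/3·r2
  [ 1  0  0  |   -4 ]
  [ 0  1  0  |   -3 ]
  [ 0  0  1  |  3/2 ]
Reading off the last column: x = -4, y = -3, z = 3/2.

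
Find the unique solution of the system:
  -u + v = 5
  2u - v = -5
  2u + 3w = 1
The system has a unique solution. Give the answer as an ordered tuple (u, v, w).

Form the augmented matrix and row-reduce:
  [ -1   1  0  |   5 ]
  [  2  -1  0  |  -5 ]
  [  2   0  3  |   1 ]
R1 := -1·R1
  [ 1  -1  0  |  -5 ]
  [ 2  -1  0  |  -5 ]
  [ 2   0  3  |   1 ]
R2 := R2 − 2·R1
  [ 1  -1  0  |  -5 ]
  [ 0   1  0  |   5 ]
  [ 2   0  3  |   1 ]
R3 := R3 − 2·R1
  [ 1  -1  0  |  -5 ]
  [ 0   1  0  |   5 ]
  [ 0   2  3  |  11 ]
R3 := R3 − 2·R2
  [ 1  -1  0  |  -5 ]
  [ 0   1  0  |   5 ]
  [ 0   0  3  |   1 ]
R3 := 1/3·R3
  [ 1  -1  0  |   -5 ]
  [ 0   1  0  |    5 ]
  [ 0   0  1  |  1/3 ]
R1 := R1 + R2
  [ 1  0  0  |    0 ]
  [ 0  1  0  |    5 ]
  [ 0  0  1  |  1/3 ]
Reading off the last column: u = 0, v = 5, w = 1/3.

(0, 5, 1/3)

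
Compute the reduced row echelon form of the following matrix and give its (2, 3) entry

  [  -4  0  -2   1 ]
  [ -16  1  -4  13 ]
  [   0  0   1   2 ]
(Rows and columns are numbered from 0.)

2

R1 := -1/4·R1
  [   1  0  1/2  -1/4 ]
  [ -16  1   -4    13 ]
  [   0  0    1     2 ]
R2 := R2 + 16·R1
  [ 1  0  1/2  -1/4 ]
  [ 0  1    4     9 ]
  [ 0  0    1     2 ]
R2 := R2 − 4·R3
  [ 1  0  1/2  -1/4 ]
  [ 0  1    0     1 ]
  [ 0  0    1     2 ]
R1 := R1 − 1/2·R3
  [ 1  0  0  -5/4 ]
  [ 0  1  0     1 ]
  [ 0  0  1     2 ]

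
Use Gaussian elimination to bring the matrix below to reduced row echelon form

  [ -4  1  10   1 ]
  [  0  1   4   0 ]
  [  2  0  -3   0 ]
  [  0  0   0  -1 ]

[[1, 0, -3/2, 0], [0, 1, 4, 0], [0, 0, 0, 1], [0, 0, 0, 0]]

Multiply r1 by -1/4.
  [ 1  -1/4  -5/2  -1/4 ]
  [ 0     1     4     0 ]
  [ 2     0    -3     0 ]
  [ 0     0     0    -1 ]
Subtract 2 times r1 from r3.
  [ 1  -1/4  -5/2  -1/4 ]
  [ 0     1     4     0 ]
  [ 0   1/2     2   1/2 ]
  [ 0     0     0    -1 ]
Subtract 1/2 times r2 from r3.
  [ 1  -1/4  -5/2  -1/4 ]
  [ 0     1     4     0 ]
  [ 0     0     0   1/2 ]
  [ 0     0     0    -1 ]
Multiply r3 by 2.
  [ 1  -1/4  -5/2  -1/4 ]
  [ 0     1     4     0 ]
  [ 0     0     0     1 ]
  [ 0     0     0    -1 ]
Add r3 to r4.
  [ 1  -1/4  -5/2  -1/4 ]
  [ 0     1     4     0 ]
  [ 0     0     0     1 ]
  [ 0     0     0     0 ]
Add 1/4 times r3 to r1.
  [ 1  -1/4  -5/2  0 ]
  [ 0     1     4  0 ]
  [ 0     0     0  1 ]
  [ 0     0     0  0 ]
Add 1/4 times r2 to r1.
  [ 1  0  -3/2  0 ]
  [ 0  1     4  0 ]
  [ 0  0     0  1 ]
  [ 0  0     0  0 ]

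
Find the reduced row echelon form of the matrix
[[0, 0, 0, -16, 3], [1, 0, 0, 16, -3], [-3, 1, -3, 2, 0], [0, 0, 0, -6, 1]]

Swap R1 and R2.
  [  1  0   0   16  -3 ]
  [  0  0   0  -16   3 ]
  [ -3  1  -3    2   0 ]
  [  0  0   0   -6   1 ]
Add 3 times R1 to R3.
  [ 1  0   0   16  -3 ]
  [ 0  0   0  -16   3 ]
  [ 0  1  -3   50  -9 ]
  [ 0  0   0   -6   1 ]
Swap R2 and R3.
  [ 1  0   0   16  -3 ]
  [ 0  1  -3   50  -9 ]
  [ 0  0   0  -16   3 ]
  [ 0  0   0   -6   1 ]
Multiply R3 by -1/16.
  [ 1  0   0  16     -3 ]
  [ 0  1  -3  50     -9 ]
  [ 0  0   0   1  -3/16 ]
  [ 0  0   0  -6      1 ]
Add 6 times R3 to R4.
  [ 1  0   0  16     -3 ]
  [ 0  1  -3  50     -9 ]
  [ 0  0   0   1  -3/16 ]
  [ 0  0   0   0   -1/8 ]
Multiply R4 by -8.
  [ 1  0   0  16     -3 ]
  [ 0  1  -3  50     -9 ]
  [ 0  0   0   1  -3/16 ]
  [ 0  0   0   0      1 ]
Add 3/16 times R4 to R3.
  [ 1  0   0  16  -3 ]
  [ 0  1  -3  50  -9 ]
  [ 0  0   0   1   0 ]
  [ 0  0   0   0   1 ]
Add 9 times R4 to R2.
  [ 1  0   0  16  -3 ]
  [ 0  1  -3  50   0 ]
  [ 0  0   0   1   0 ]
  [ 0  0   0   0   1 ]
Add 3 times R4 to R1.
  [ 1  0   0  16  0 ]
  [ 0  1  -3  50  0 ]
  [ 0  0   0   1  0 ]
  [ 0  0   0   0  1 ]
Subtract 50 times R3 from R2.
  [ 1  0   0  16  0 ]
  [ 0  1  -3   0  0 ]
  [ 0  0   0   1  0 ]
  [ 0  0   0   0  1 ]
Subtract 16 times R3 from R1.
  [ 1  0   0  0  0 ]
  [ 0  1  -3  0  0 ]
  [ 0  0   0  1  0 ]
  [ 0  0   0  0  1 ]

[[1, 0, 0, 0, 0], [0, 1, -3, 0, 0], [0, 0, 0, 1, 0], [0, 0, 0, 0, 1]]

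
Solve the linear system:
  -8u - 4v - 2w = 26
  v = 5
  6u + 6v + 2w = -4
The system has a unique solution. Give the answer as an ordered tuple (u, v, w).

Form the augmented matrix and row-reduce:
  [ -8  -4  -2  |  26 ]
  [  0   1   0  |   5 ]
  [  6   6   2  |  -4 ]
r1 → -1/8·r1
  [ 1  1/2  1/4  |  -13/4 ]
  [ 0    1    0  |      5 ]
  [ 6    6    2  |     -4 ]
r3 → r3 − 6·r1
  [ 1  1/2  1/4  |  -13/4 ]
  [ 0    1    0  |      5 ]
  [ 0    3  1/2  |   31/2 ]
r3 → r3 − 3·r2
  [ 1  1/2  1/4  |  -13/4 ]
  [ 0    1    0  |      5 ]
  [ 0    0  1/2  |    1/2 ]
r3 → 2·r3
  [ 1  1/2  1/4  |  -13/4 ]
  [ 0    1    0  |      5 ]
  [ 0    0    1  |      1 ]
r1 → r1 − 1/4·r3
  [ 1  1/2  0  |  -7/2 ]
  [ 0    1  0  |     5 ]
  [ 0    0  1  |     1 ]
r1 → r1 − 1/2·r2
  [ 1  0  0  |  -6 ]
  [ 0  1  0  |   5 ]
  [ 0  0  1  |   1 ]
Reading off the last column: u = -6, v = 5, w = 1.

(-6, 5, 1)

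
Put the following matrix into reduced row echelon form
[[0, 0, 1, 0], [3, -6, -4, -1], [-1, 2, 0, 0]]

Swap R1 and R2.
  [  3  -6  -4  -1 ]
  [  0   0   1   0 ]
  [ -1   2   0   0 ]
Multiply R1 by 1/3.
  [  1  -2  -4/3  -1/3 ]
  [  0   0     1     0 ]
  [ -1   2     0     0 ]
Add R1 to R3.
  [ 1  -2  -4/3  -1/3 ]
  [ 0   0     1     0 ]
  [ 0   0  -4/3  -1/3 ]
Add 4/3 times R2 to R3.
  [ 1  -2  -4/3  -1/3 ]
  [ 0   0     1     0 ]
  [ 0   0     0  -1/3 ]
Multiply R3 by -3.
  [ 1  -2  -4/3  -1/3 ]
  [ 0   0     1     0 ]
  [ 0   0     0     1 ]
Add 1/3 times R3 to R1.
  [ 1  -2  -4/3  0 ]
  [ 0   0     1  0 ]
  [ 0   0     0  1 ]
Add 4/3 times R2 to R1.
  [ 1  -2  0  0 ]
  [ 0   0  1  0 ]
  [ 0   0  0  1 ]

[[1, -2, 0, 0], [0, 0, 1, 0], [0, 0, 0, 1]]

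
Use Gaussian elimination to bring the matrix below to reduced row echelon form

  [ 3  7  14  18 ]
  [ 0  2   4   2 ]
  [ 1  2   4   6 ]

r1 := 1/3·r1
  [ 1  7/3  14/3  6 ]
  [ 0    2     4  2 ]
  [ 1    2     4  6 ]
r3 := r3 − r1
  [ 1   7/3  14/3  6 ]
  [ 0     2     4  2 ]
  [ 0  -1/3  -2/3  0 ]
r2 := 1/2·r2
  [ 1   7/3  14/3  6 ]
  [ 0     1     2  1 ]
  [ 0  -1/3  -2/3  0 ]
r3 := r3 + 1/3·r2
  [ 1  7/3  14/3    6 ]
  [ 0    1     2    1 ]
  [ 0    0     0  1/3 ]
r3 := 3·r3
  [ 1  7/3  14/3  6 ]
  [ 0    1     2  1 ]
  [ 0    0     0  1 ]
r2 := r2 − r3
  [ 1  7/3  14/3  6 ]
  [ 0    1     2  0 ]
  [ 0    0     0  1 ]
r1 := r1 − 6·r3
  [ 1  7/3  14/3  0 ]
  [ 0    1     2  0 ]
  [ 0    0     0  1 ]
r1 := r1 − 7/3·r2
  [ 1  0  0  0 ]
  [ 0  1  2  0 ]
  [ 0  0  0  1 ]

[[1, 0, 0, 0], [0, 1, 2, 0], [0, 0, 0, 1]]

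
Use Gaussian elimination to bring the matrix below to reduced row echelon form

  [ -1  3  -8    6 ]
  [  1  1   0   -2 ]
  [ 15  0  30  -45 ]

[[1, 0, 2, -3], [0, 1, -2, 1], [0, 0, 0, 0]]

R1 ← -1·R1
  [  1  -3   8   -6 ]
  [  1   1   0   -2 ]
  [ 15   0  30  -45 ]
R2 ← R2 − R1
  [  1  -3   8   -6 ]
  [  0   4  -8    4 ]
  [ 15   0  30  -45 ]
R3 ← R3 − 15·R1
  [ 1  -3    8  -6 ]
  [ 0   4   -8   4 ]
  [ 0  45  -90  45 ]
R2 ← 1/4·R2
  [ 1  -3    8  -6 ]
  [ 0   1   -2   1 ]
  [ 0  45  -90  45 ]
R3 ← R3 − 45·R2
  [ 1  -3   8  -6 ]
  [ 0   1  -2   1 ]
  [ 0   0   0   0 ]
R1 ← R1 + 3·R2
  [ 1  0   2  -3 ]
  [ 0  1  -2   1 ]
  [ 0  0   0   0 ]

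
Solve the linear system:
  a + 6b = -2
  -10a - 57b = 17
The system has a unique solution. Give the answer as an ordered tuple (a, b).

(4, -1)

Form the augmented matrix and row-reduce:
  [   1    6  |  -2 ]
  [ -10  -57  |  17 ]
R2 := R2 + 10·R1
  [ 1  6  |  -2 ]
  [ 0  3  |  -3 ]
R2 := 1/3·R2
  [ 1  6  |  -2 ]
  [ 0  1  |  -1 ]
R1 := R1 − 6·R2
  [ 1  0  |   4 ]
  [ 0  1  |  -1 ]
Reading off the last column: a = 4, b = -1.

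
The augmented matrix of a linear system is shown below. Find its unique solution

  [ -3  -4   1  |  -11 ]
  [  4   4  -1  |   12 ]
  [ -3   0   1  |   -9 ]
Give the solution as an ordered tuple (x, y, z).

r1 := -1/3·r1
  [  1  4/3  -1/3  |  11/3 ]
  [  4    4    -1  |    12 ]
  [ -3    0     1  |    -9 ]
r2 := r2 − 4·r1
  [  1   4/3  -1/3  |  11/3 ]
  [  0  -4/3   1/3  |  -8/3 ]
  [ -3     0     1  |    -9 ]
r3 := r3 + 3·r1
  [ 1   4/3  -1/3  |  11/3 ]
  [ 0  -4/3   1/3  |  -8/3 ]
  [ 0     4     0  |     2 ]
r2 := -3/4·r2
  [ 1  4/3  -1/3  |  11/3 ]
  [ 0    1  -1/4  |     2 ]
  [ 0    4     0  |     2 ]
r3 := r3 − 4·r2
  [ 1  4/3  -1/3  |  11/3 ]
  [ 0    1  -1/4  |     2 ]
  [ 0    0     1  |    -6 ]
r2 := r2 + 1/4·r3
  [ 1  4/3  -1/3  |  11/3 ]
  [ 0    1     0  |   1/2 ]
  [ 0    0     1  |    -6 ]
r1 := r1 + 1/3·r3
  [ 1  4/3  0  |  5/3 ]
  [ 0    1  0  |  1/2 ]
  [ 0    0  1  |   -6 ]
r1 := r1 − 4/3·r2
  [ 1  0  0  |    1 ]
  [ 0  1  0  |  1/2 ]
  [ 0  0  1  |   -6 ]
Reading off the last column: x = 1, y = 1/2, z = -6.

(1, 1/2, -6)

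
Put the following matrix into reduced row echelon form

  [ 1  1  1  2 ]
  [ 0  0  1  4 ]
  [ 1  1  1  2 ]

[[1, 1, 0, -2], [0, 0, 1, 4], [0, 0, 0, 0]]

Subtract R1 from R3.
  [ 1  1  1  2 ]
  [ 0  0  1  4 ]
  [ 0  0  0  0 ]
Subtract R2 from R1.
  [ 1  1  0  -2 ]
  [ 0  0  1   4 ]
  [ 0  0  0   0 ]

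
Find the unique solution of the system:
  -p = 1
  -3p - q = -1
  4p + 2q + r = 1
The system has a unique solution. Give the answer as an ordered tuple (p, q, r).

Form the augmented matrix and row-reduce:
  [ -1   0  0  |   1 ]
  [ -3  -1  0  |  -1 ]
  [  4   2  1  |   1 ]
R1 := -1·R1
  [  1   0  0  |  -1 ]
  [ -3  -1  0  |  -1 ]
  [  4   2  1  |   1 ]
R2 := R2 + 3·R1
  [ 1   0  0  |  -1 ]
  [ 0  -1  0  |  -4 ]
  [ 4   2  1  |   1 ]
R3 := R3 − 4·R1
  [ 1   0  0  |  -1 ]
  [ 0  -1  0  |  -4 ]
  [ 0   2  1  |   5 ]
R2 := -1·R2
  [ 1  0  0  |  -1 ]
  [ 0  1  0  |   4 ]
  [ 0  2  1  |   5 ]
R3 := R3 − 2·R2
  [ 1  0  0  |  -1 ]
  [ 0  1  0  |   4 ]
  [ 0  0  1  |  -3 ]
Reading off the last column: p = -1, q = 4, r = -3.

(-1, 4, -3)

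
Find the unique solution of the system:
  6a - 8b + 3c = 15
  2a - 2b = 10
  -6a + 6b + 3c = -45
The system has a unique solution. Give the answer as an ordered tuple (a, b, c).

(5, 0, -5)

Form the augmented matrix and row-reduce:
  [  6  -8  3  |   15 ]
  [  2  -2  0  |   10 ]
  [ -6   6  3  |  -45 ]
R1 ← 1/6·R1
  [  1  -4/3  1/2  |  5/2 ]
  [  2    -2    0  |   10 ]
  [ -6     6    3  |  -45 ]
R2 ← R2 − 2·R1
  [  1  -4/3  1/2  |  5/2 ]
  [  0   2/3   -1  |    5 ]
  [ -6     6    3  |  -45 ]
R3 ← R3 + 6·R1
  [ 1  -4/3  1/2  |  5/2 ]
  [ 0   2/3   -1  |    5 ]
  [ 0    -2    6  |  -30 ]
R2 ← 3/2·R2
  [ 1  -4/3   1/2  |   5/2 ]
  [ 0     1  -3/2  |  15/2 ]
  [ 0    -2     6  |   -30 ]
R3 ← R3 + 2·R2
  [ 1  -4/3   1/2  |   5/2 ]
  [ 0     1  -3/2  |  15/2 ]
  [ 0     0     3  |   -15 ]
R3 ← 1/3·R3
  [ 1  -4/3   1/2  |   5/2 ]
  [ 0     1  -3/2  |  15/2 ]
  [ 0     0     1  |    -5 ]
R2 ← R2 + 3/2·R3
  [ 1  -4/3  1/2  |  5/2 ]
  [ 0     1    0  |    0 ]
  [ 0     0    1  |   -5 ]
R1 ← R1 − 1/2·R3
  [ 1  -4/3  0  |   5 ]
  [ 0     1  0  |   0 ]
  [ 0     0  1  |  -5 ]
R1 ← R1 + 4/3·R2
  [ 1  0  0  |   5 ]
  [ 0  1  0  |   0 ]
  [ 0  0  1  |  -5 ]
Reading off the last column: a = 5, b = 0, c = -5.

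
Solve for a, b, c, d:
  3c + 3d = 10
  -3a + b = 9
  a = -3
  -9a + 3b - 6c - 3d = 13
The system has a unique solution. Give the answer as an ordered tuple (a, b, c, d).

(-3, 0, 4/3, 2)

Form the augmented matrix and row-reduce:
  [  0  0   3   3  |  10 ]
  [ -3  1   0   0  |   9 ]
  [  1  0   0   0  |  -3 ]
  [ -9  3  -6  -3  |  13 ]
R1 ↔ R2
  [ -3  1   0   0  |   9 ]
  [  0  0   3   3  |  10 ]
  [  1  0   0   0  |  -3 ]
  [ -9  3  -6  -3  |  13 ]
R1 -> -1/3·R1
  [  1  -1/3   0   0  |  -3 ]
  [  0     0   3   3  |  10 ]
  [  1     0   0   0  |  -3 ]
  [ -9     3  -6  -3  |  13 ]
R3 -> R3 − R1
  [  1  -1/3   0   0  |  -3 ]
  [  0     0   3   3  |  10 ]
  [  0   1/3   0   0  |   0 ]
  [ -9     3  -6  -3  |  13 ]
R4 -> R4 + 9·R1
  [ 1  -1/3   0   0  |   -3 ]
  [ 0     0   3   3  |   10 ]
  [ 0   1/3   0   0  |    0 ]
  [ 0     0  -6  -3  |  -14 ]
R2 ↔ R3
  [ 1  -1/3   0   0  |   -3 ]
  [ 0   1/3   0   0  |    0 ]
  [ 0     0   3   3  |   10 ]
  [ 0     0  -6  -3  |  -14 ]
R2 -> 3·R2
  [ 1  -1/3   0   0  |   -3 ]
  [ 0     1   0   0  |    0 ]
  [ 0     0   3   3  |   10 ]
  [ 0     0  -6  -3  |  -14 ]
R3 -> 1/3·R3
  [ 1  -1/3   0   0  |    -3 ]
  [ 0     1   0   0  |     0 ]
  [ 0     0   1   1  |  10/3 ]
  [ 0     0  -6  -3  |   -14 ]
R4 -> R4 + 6·R3
  [ 1  -1/3  0  0  |    -3 ]
  [ 0     1  0  0  |     0 ]
  [ 0     0  1  1  |  10/3 ]
  [ 0     0  0  3  |     6 ]
R4 -> 1/3·R4
  [ 1  -1/3  0  0  |    -3 ]
  [ 0     1  0  0  |     0 ]
  [ 0     0  1  1  |  10/3 ]
  [ 0     0  0  1  |     2 ]
R3 -> R3 − R4
  [ 1  -1/3  0  0  |   -3 ]
  [ 0     1  0  0  |    0 ]
  [ 0     0  1  0  |  4/3 ]
  [ 0     0  0  1  |    2 ]
R1 -> R1 + 1/3·R2
  [ 1  0  0  0  |   -3 ]
  [ 0  1  0  0  |    0 ]
  [ 0  0  1  0  |  4/3 ]
  [ 0  0  0  1  |    2 ]
Reading off the last column: a = -3, b = 0, c = 4/3, d = 2.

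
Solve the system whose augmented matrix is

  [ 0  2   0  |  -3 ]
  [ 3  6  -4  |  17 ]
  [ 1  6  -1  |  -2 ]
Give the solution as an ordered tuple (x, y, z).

Swap R1 and R2.
  [ 3  6  -4  |  17 ]
  [ 0  2   0  |  -3 ]
  [ 1  6  -1  |  -2 ]
Multiply R1 by 1/3.
  [ 1  2  -4/3  |  17/3 ]
  [ 0  2     0  |    -3 ]
  [ 1  6    -1  |    -2 ]
Subtract R1 from R3.
  [ 1  2  -4/3  |   17/3 ]
  [ 0  2     0  |     -3 ]
  [ 0  4   1/3  |  -23/3 ]
Multiply R2 by 1/2.
  [ 1  2  -4/3  |   17/3 ]
  [ 0  1     0  |   -3/2 ]
  [ 0  4   1/3  |  -23/3 ]
Subtract 4 times R2 from R3.
  [ 1  2  -4/3  |  17/3 ]
  [ 0  1     0  |  -3/2 ]
  [ 0  0   1/3  |  -5/3 ]
Multiply R3 by 3.
  [ 1  2  -4/3  |  17/3 ]
  [ 0  1     0  |  -3/2 ]
  [ 0  0     1  |    -5 ]
Add 4/3 times R3 to R1.
  [ 1  2  0  |    -1 ]
  [ 0  1  0  |  -3/2 ]
  [ 0  0  1  |    -5 ]
Subtract 2 times R2 from R1.
  [ 1  0  0  |     2 ]
  [ 0  1  0  |  -3/2 ]
  [ 0  0  1  |    -5 ]
Reading off the last column: x = 2, y = -3/2, z = -5.

(2, -3/2, -5)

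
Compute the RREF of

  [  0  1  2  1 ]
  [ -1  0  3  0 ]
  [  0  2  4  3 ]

[[1, 0, -3, 0], [0, 1, 2, 0], [0, 0, 0, 1]]

R1 ↔ R2
R1 → -1·R1
R3 → R3 − 2·R2
R2 → R2 − R3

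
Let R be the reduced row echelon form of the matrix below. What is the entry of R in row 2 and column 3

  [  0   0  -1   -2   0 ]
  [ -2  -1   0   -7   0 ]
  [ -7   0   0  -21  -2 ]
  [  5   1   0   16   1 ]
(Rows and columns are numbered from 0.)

ρ1 <=> ρ2
  [ -2  -1   0   -7   0 ]
  [  0   0  -1   -2   0 ]
  [ -7   0   0  -21  -2 ]
  [  5   1   0   16   1 ]
ρ1 → -1/2·ρ1
  [  1  1/2   0  7/2   0 ]
  [  0    0  -1   -2   0 ]
  [ -7    0   0  -21  -2 ]
  [  5    1   0   16   1 ]
ρ3 → ρ3 + 7·ρ1
  [ 1  1/2   0  7/2   0 ]
  [ 0    0  -1   -2   0 ]
  [ 0  7/2   0  7/2  -2 ]
  [ 5    1   0   16   1 ]
ρ4 → ρ4 − 5·ρ1
  [ 1   1/2   0   7/2   0 ]
  [ 0     0  -1    -2   0 ]
  [ 0   7/2   0   7/2  -2 ]
  [ 0  -3/2   0  -3/2   1 ]
ρ2 <=> ρ3
  [ 1   1/2   0   7/2   0 ]
  [ 0   7/2   0   7/2  -2 ]
  [ 0     0  -1    -2   0 ]
  [ 0  -3/2   0  -3/2   1 ]
ρ2 → 2/7·ρ2
  [ 1   1/2   0   7/2     0 ]
  [ 0     1   0     1  -4/7 ]
  [ 0     0  -1    -2     0 ]
  [ 0  -3/2   0  -3/2     1 ]
ρ4 → ρ4 + 3/2·ρ2
  [ 1  1/2   0  7/2     0 ]
  [ 0    1   0    1  -4/7 ]
  [ 0    0  -1   -2     0 ]
  [ 0    0   0    0   1/7 ]
ρ3 → -1·ρ3
  [ 1  1/2  0  7/2     0 ]
  [ 0    1  0    1  -4/7 ]
  [ 0    0  1    2     0 ]
  [ 0    0  0    0   1/7 ]
ρ4 → 7·ρ4
  [ 1  1/2  0  7/2     0 ]
  [ 0    1  0    1  -4/7 ]
  [ 0    0  1    2     0 ]
  [ 0    0  0    0     1 ]
ρ2 → ρ2 + 4/7·ρ4
  [ 1  1/2  0  7/2  0 ]
  [ 0    1  0    1  0 ]
  [ 0    0  1    2  0 ]
  [ 0    0  0    0  1 ]
ρ1 → ρ1 − 1/2·ρ2
  [ 1  0  0  3  0 ]
  [ 0  1  0  1  0 ]
  [ 0  0  1  2  0 ]
  [ 0  0  0  0  1 ]

2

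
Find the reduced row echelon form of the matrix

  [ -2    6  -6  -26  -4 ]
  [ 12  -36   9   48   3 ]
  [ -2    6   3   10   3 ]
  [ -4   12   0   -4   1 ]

ρ1 → -1/2·ρ1
  [  1   -3  3  13  2 ]
  [ 12  -36  9  48  3 ]
  [ -2    6  3  10  3 ]
  [ -4   12  0  -4  1 ]
ρ2 → ρ2 − 12·ρ1
  [  1  -3    3    13    2 ]
  [  0   0  -27  -108  -21 ]
  [ -2   6    3    10    3 ]
  [ -4  12    0    -4    1 ]
ρ3 → ρ3 + 2·ρ1
  [  1  -3    3    13    2 ]
  [  0   0  -27  -108  -21 ]
  [  0   0    9    36    7 ]
  [ -4  12    0    -4    1 ]
ρ4 → ρ4 + 4·ρ1
  [ 1  -3    3    13    2 ]
  [ 0   0  -27  -108  -21 ]
  [ 0   0    9    36    7 ]
  [ 0   0   12    48    9 ]
ρ2 → -1/27·ρ2
  [ 1  -3   3  13    2 ]
  [ 0   0   1   4  7/9 ]
  [ 0   0   9  36    7 ]
  [ 0   0  12  48    9 ]
ρ3 → ρ3 − 9·ρ2
  [ 1  -3   3  13    2 ]
  [ 0   0   1   4  7/9 ]
  [ 0   0   0   0    0 ]
  [ 0   0  12  48    9 ]
ρ4 → ρ4 − 12·ρ2
  [ 1  -3  3  13     2 ]
  [ 0   0  1   4   7/9 ]
  [ 0   0  0   0     0 ]
  [ 0   0  0   0  -1/3 ]
ρ3 <=> ρ4
  [ 1  -3  3  13     2 ]
  [ 0   0  1   4   7/9 ]
  [ 0   0  0   0  -1/3 ]
  [ 0   0  0   0     0 ]
ρ3 → -3·ρ3
  [ 1  -3  3  13    2 ]
  [ 0   0  1   4  7/9 ]
  [ 0   0  0   0    1 ]
  [ 0   0  0   0    0 ]
ρ2 → ρ2 − 7/9·ρ3
  [ 1  -3  3  13  2 ]
  [ 0   0  1   4  0 ]
  [ 0   0  0   0  1 ]
  [ 0   0  0   0  0 ]
ρ1 → ρ1 − 2·ρ3
  [ 1  -3  3  13  0 ]
  [ 0   0  1   4  0 ]
  [ 0   0  0   0  1 ]
  [ 0   0  0   0  0 ]
ρ1 → ρ1 − 3·ρ2
  [ 1  -3  0  1  0 ]
  [ 0   0  1  4  0 ]
  [ 0   0  0  0  1 ]
  [ 0   0  0  0  0 ]

[[1, -3, 0, 1, 0], [0, 0, 1, 4, 0], [0, 0, 0, 0, 1], [0, 0, 0, 0, 0]]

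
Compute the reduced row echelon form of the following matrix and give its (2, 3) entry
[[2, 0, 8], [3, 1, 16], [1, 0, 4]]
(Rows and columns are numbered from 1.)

4

R1 := 1/2·R1
  [ 1  0   4 ]
  [ 3  1  16 ]
  [ 1  0   4 ]
R2 := R2 − 3·R1
  [ 1  0  4 ]
  [ 0  1  4 ]
  [ 1  0  4 ]
R3 := R3 − R1
  [ 1  0  4 ]
  [ 0  1  4 ]
  [ 0  0  0 ]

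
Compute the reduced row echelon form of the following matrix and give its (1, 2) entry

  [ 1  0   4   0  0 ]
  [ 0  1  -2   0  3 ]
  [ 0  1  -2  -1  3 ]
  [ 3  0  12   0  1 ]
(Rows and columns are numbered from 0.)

-2

R4 -> R4 − 3·R1
  [ 1  0   4   0  0 ]
  [ 0  1  -2   0  3 ]
  [ 0  1  -2  -1  3 ]
  [ 0  0   0   0  1 ]
R3 -> R3 − R2
  [ 1  0   4   0  0 ]
  [ 0  1  -2   0  3 ]
  [ 0  0   0  -1  0 ]
  [ 0  0   0   0  1 ]
R3 -> -1·R3
  [ 1  0   4  0  0 ]
  [ 0  1  -2  0  3 ]
  [ 0  0   0  1  0 ]
  [ 0  0   0  0  1 ]
R2 -> R2 − 3·R4
  [ 1  0   4  0  0 ]
  [ 0  1  -2  0  0 ]
  [ 0  0   0  1  0 ]
  [ 0  0   0  0  1 ]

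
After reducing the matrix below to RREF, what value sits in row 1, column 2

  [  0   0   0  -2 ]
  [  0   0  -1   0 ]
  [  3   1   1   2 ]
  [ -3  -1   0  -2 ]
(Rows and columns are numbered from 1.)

ρ1 <=> ρ3
  [  3   1   1   2 ]
  [  0   0  -1   0 ]
  [  0   0   0  -2 ]
  [ -3  -1   0  -2 ]
ρ1 -> 1/3·ρ1
  [  1  1/3  1/3  2/3 ]
  [  0    0   -1    0 ]
  [  0    0    0   -2 ]
  [ -3   -1    0   -2 ]
ρ4 -> ρ4 + 3·ρ1
  [ 1  1/3  1/3  2/3 ]
  [ 0    0   -1    0 ]
  [ 0    0    0   -2 ]
  [ 0    0    1    0 ]
ρ2 -> -1·ρ2
  [ 1  1/3  1/3  2/3 ]
  [ 0    0    1    0 ]
  [ 0    0    0   -2 ]
  [ 0    0    1    0 ]
ρ4 -> ρ4 − ρ2
  [ 1  1/3  1/3  2/3 ]
  [ 0    0    1    0 ]
  [ 0    0    0   -2 ]
  [ 0    0    0    0 ]
ρ3 -> -1/2·ρ3
  [ 1  1/3  1/3  2/3 ]
  [ 0    0    1    0 ]
  [ 0    0    0    1 ]
  [ 0    0    0    0 ]
ρ1 -> ρ1 − 2/3·ρ3
  [ 1  1/3  1/3  0 ]
  [ 0    0    1  0 ]
  [ 0    0    0  1 ]
  [ 0    0    0  0 ]
ρ1 -> ρ1 − 1/3·ρ2
  [ 1  1/3  0  0 ]
  [ 0    0  1  0 ]
  [ 0    0  0  1 ]
  [ 0    0  0  0 ]

1/3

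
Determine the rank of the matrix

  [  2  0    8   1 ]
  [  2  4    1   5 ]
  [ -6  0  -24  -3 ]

R1 ← 1/2·R1
  [  1  0    4  1/2 ]
  [  2  4    1    5 ]
  [ -6  0  -24   -3 ]
R2 ← R2 − 2·R1
  [  1  0    4  1/2 ]
  [  0  4   -7    4 ]
  [ -6  0  -24   -3 ]
R3 ← R3 + 6·R1
  [ 1  0   4  1/2 ]
  [ 0  4  -7    4 ]
  [ 0  0   0    0 ]
R2 ← 1/4·R2
  [ 1  0     4  1/2 ]
  [ 0  1  -7/4    1 ]
  [ 0  0     0    0 ]
The reduced form has 2 nonzero rows.

rank = 2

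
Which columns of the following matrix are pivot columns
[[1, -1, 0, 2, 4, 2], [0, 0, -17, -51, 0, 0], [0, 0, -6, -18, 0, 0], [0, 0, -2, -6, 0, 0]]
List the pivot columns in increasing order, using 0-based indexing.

ρ2 := -1/17·ρ2
  [ 1  -1   0    2  4  2 ]
  [ 0   0   1    3  0  0 ]
  [ 0   0  -6  -18  0  0 ]
  [ 0   0  -2   -6  0  0 ]
ρ3 := ρ3 + 6·ρ2
  [ 1  -1   0   2  4  2 ]
  [ 0   0   1   3  0  0 ]
  [ 0   0   0   0  0  0 ]
  [ 0   0  -2  -6  0  0 ]
ρ4 := ρ4 + 2·ρ2
  [ 1  -1  0  2  4  2 ]
  [ 0   0  1  3  0  0 ]
  [ 0   0  0  0  0  0 ]
  [ 0   0  0  0  0  0 ]
Pivot columns are the columns containing a leading 1.

0, 2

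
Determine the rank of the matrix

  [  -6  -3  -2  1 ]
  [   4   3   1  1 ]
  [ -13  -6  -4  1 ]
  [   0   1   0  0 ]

R1 -> -1/6·R1
R2 -> R2 − 4·R1
R3 -> R3 + 13·R1
R3 -> R3 − 1/2·R2
R4 -> R4 − R2
R3 -> 2·R3
R4 -> R4 − 1/3·R3
R4 -> -3·R4
R3 -> R3 + 4·R4
R2 -> R2 − 5/3·R4
R1 -> R1 + 1/6·R4
R2 -> R2 + 1/3·R3
R1 -> R1 − 1/3·R3
R1 -> R1 − 1/2·R2
The reduced form has 4 nonzero rows.

rank = 4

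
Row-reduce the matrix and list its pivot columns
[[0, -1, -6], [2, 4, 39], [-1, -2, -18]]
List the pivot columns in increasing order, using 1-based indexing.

1, 2, 3

R1 ↔ R2
  [  2   4   39 ]
  [  0  -1   -6 ]
  [ -1  -2  -18 ]
R1 -> 1/2·R1
  [  1   2  39/2 ]
  [  0  -1    -6 ]
  [ -1  -2   -18 ]
R3 -> R3 + R1
  [ 1   2  39/2 ]
  [ 0  -1    -6 ]
  [ 0   0   3/2 ]
R2 -> -1·R2
  [ 1  2  39/2 ]
  [ 0  1     6 ]
  [ 0  0   3/2 ]
R3 -> 2/3·R3
  [ 1  2  39/2 ]
  [ 0  1     6 ]
  [ 0  0     1 ]
R2 -> R2 − 6·R3
  [ 1  2  39/2 ]
  [ 0  1     0 ]
  [ 0  0     1 ]
R1 -> R1 − 39/2·R3
  [ 1  2  0 ]
  [ 0  1  0 ]
  [ 0  0  1 ]
R1 -> R1 − 2·R2
  [ 1  0  0 ]
  [ 0  1  0 ]
  [ 0  0  1 ]
Pivot columns are the columns containing a leading 1.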